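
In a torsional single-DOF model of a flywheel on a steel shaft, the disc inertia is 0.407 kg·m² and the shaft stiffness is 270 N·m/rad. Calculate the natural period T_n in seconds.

ω_n = √(k_t/J) = √(270/0.407) = √663.4 = 25.76 rad/s.
T_n = 2π/ω_n = 6.283/25.76 = 0.2439 s.

0.244 s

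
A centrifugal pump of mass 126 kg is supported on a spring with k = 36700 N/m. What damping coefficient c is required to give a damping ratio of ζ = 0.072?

c_c = 2√(k·m) = 2√(36700 × 126) = 4301 N·s/m.
c = ζ·c_c = 0.072 × 4301 = 309.7 N·s/m.

310 N·s/m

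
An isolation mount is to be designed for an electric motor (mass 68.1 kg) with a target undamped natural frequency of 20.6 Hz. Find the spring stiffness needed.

1140000 N/m

ω_n = 2πf_n = 2π × 20.6 = 129.4 rad/s.
k = m·ω_n² = 68.1 × 129.4² = 68.1 × 16750 = 1141000 N/m.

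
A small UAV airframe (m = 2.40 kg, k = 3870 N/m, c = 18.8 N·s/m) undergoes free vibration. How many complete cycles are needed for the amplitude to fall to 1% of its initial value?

8 cycles

ζ = c/(2√(km)) = 18.8/(2√(3870 × 2.40)) = 18.8/192.7 = 0.09754.
Logarithmic decrement δ = 2πζ/√(1 − ζ²) = 2π × 0.09754/√(1 − 0.00951) = 0.6158.
x_n/x₀ = e^(−nδ) ≤ 0.01; take ln: n ≥ ln(1/0.01)/δ = 4.605/0.6158 = 7.479.
So 8 complete cycles are required.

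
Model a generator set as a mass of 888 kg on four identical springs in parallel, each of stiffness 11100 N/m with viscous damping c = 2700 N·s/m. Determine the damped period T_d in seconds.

Parallel springs add: k_eq = 4 × 11100 = 44400 N/m.
ω_n = √(k_eq/m) = √(44400/888) = 7.071 rad/s.
Critical damping c_c = 2√(k_eq·m) = 2√(44400 × 888) = 12560 N·s/m, so ζ = c/c_c = 2700/12560 = 0.2150.
ω_d = ω_n√(1 − ζ²) = 7.071 × √(1 − 0.0462) = 6.906 rad/s.
T_d = 2π/ω_d = 0.9099 s.

0.910 s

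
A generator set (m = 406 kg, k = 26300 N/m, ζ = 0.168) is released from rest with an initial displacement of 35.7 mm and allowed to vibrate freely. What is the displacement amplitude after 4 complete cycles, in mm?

Logarithmic decrement δ = 2πζ/√(1 − ζ²) = 2π × 0.1680/√(1 − 0.0282) = 1.071.
After n cycles, x_n/x₀ = e^(−nδ), so x_4 = 35.7 × e^(−4 × 1.071) = 35.7 × 0.01380 = 0.4926 mm.

0.493 mm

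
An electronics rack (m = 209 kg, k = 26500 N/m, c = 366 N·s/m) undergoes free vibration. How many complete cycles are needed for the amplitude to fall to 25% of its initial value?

ζ = c/(2√(km)) = 366/(2√(26500 × 209)) = 366/4707 = 0.07776.
Logarithmic decrement δ = 2πζ/√(1 − ζ²) = 2π × 0.07776/√(1 − 0.00605) = 0.4901.
x_n/x₀ = e^(−nδ) ≤ 0.25; take ln: n ≥ ln(1/0.25)/δ = 1.386/0.4901 = 2.829.
So 3 complete cycles are required.

3 cycles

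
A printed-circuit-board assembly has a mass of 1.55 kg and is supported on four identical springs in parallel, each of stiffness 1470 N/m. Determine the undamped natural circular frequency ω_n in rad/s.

Parallel springs add: k_eq = 4 × 1470 = 5880 N/m.
ω_n = √(k_eq/m) = √(5880/1.55) = √3794 = 61.59 rad/s.

61.6 rad/s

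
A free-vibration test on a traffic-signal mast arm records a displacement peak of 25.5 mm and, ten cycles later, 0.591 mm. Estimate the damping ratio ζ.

0.0598

Logarithmic decrement δ = (1/n)·ln(x₀/x_n) = (1/10)·ln(25.5/0.591) = (1/10)·ln(43.15) = 0.3765.
ζ = δ/√(4π² + δ²) = 0.3765/√(39.48 + 0.142) = 0.3765/6.294 = 0.05981.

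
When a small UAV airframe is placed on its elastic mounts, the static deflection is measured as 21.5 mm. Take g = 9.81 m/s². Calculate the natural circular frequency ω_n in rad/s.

21.4 rad/s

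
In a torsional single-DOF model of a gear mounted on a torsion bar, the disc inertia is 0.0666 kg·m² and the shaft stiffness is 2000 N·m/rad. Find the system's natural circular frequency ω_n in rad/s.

ω_n = √(k_t/J) = √(2000/0.0666) = √30030 = 173.3 rad/s.

173 rad/s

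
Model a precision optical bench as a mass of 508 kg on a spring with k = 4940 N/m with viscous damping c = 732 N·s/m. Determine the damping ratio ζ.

0.231

ω_n = √(k/m) = √(4940/508) = 3.118 rad/s.
Critical damping c_c = 2√(k·m) = 2√(4940 × 508) = 3168 N·s/m, so ζ = c/c_c = 732/3168 = 0.2310.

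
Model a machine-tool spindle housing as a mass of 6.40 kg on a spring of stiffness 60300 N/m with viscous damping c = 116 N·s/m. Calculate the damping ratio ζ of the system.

ω_n = √(k/m) = √(60300/6.40) = 97.07 rad/s.
Critical damping c_c = 2√(k·m) = 2√(60300 × 6.40) = 1242 N·s/m, so ζ = c/c_c = 116/1242 = 0.09336.

0.0934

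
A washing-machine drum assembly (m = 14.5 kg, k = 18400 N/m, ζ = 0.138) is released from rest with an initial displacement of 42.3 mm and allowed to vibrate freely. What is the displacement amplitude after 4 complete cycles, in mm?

1.28 mm

Logarithmic decrement δ = 2πζ/√(1 − ζ²) = 2π × 0.1380/√(1 − 0.0190) = 0.8755.
After n cycles, x_n/x₀ = e^(−nδ), so x_4 = 42.3 × e^(−4 × 0.8755) = 42.3 × 0.03014 = 1.275 mm.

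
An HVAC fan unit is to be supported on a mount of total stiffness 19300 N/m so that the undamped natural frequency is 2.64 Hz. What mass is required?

70.1 kg

ω_n = 2πf_n = 2π × 2.64 = 16.59 rad/s.
m = k/ω_n² = 19300/16.59² = 19300/275.1 = 70.14 kg.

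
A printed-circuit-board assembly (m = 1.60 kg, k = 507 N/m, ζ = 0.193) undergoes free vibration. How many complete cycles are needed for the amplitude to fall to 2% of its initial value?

Logarithmic decrement δ = 2πζ/√(1 − ζ²) = 2π × 0.1930/√(1 − 0.0372) = 1.236.
x_n/x₀ = e^(−nδ) ≤ 0.02; take ln: n ≥ ln(1/0.02)/δ = 3.912/1.236 = 3.165.
So 4 complete cycles are required.

4 cycles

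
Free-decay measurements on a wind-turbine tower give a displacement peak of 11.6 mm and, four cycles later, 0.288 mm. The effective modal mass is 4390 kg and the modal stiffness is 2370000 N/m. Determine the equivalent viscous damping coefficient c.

Logarithmic decrement δ = (1/n)·ln(x₀/x_n) = (1/4)·ln(11.6/0.288) = (1/4)·ln(40.28) = 0.9239.
ζ = δ/√(4π² + δ²) = 0.9239/√(39.48 + 0.854) = 0.9239/6.351 = 0.1455.
c = ζ · 2√(km) = 0.1455 × 2√(2370000 × 4390) = 0.1455 × 204000 = 29680 N·s/m.

29700 N·s/m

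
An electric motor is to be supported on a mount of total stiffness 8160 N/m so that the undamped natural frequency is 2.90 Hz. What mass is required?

ω_n = 2πf_n = 2π × 2.90 = 18.22 rad/s.
m = k/ω_n² = 8160/18.22² = 8160/332.0 = 24.58 kg.

24.6 kg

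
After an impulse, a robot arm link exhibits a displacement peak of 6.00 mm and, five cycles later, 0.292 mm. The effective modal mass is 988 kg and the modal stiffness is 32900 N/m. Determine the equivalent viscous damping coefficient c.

Logarithmic decrement δ = (1/n)·ln(x₀/x_n) = (1/5)·ln(6.00/0.292) = (1/5)·ln(20.55) = 0.6046.
ζ = δ/√(4π² + δ²) = 0.6046/√(39.48 + 0.365) = 0.6046/6.312 = 0.09578.
c = ζ · 2√(km) = 0.09578 × 2√(32900 × 988) = 0.09578 × 11400 = 1092 N·s/m.

1090 N·s/m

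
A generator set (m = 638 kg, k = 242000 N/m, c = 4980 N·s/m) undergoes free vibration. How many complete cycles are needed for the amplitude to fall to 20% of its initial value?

2 cycles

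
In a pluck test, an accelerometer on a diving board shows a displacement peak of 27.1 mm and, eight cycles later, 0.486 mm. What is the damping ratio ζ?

Logarithmic decrement δ = (1/n)·ln(x₀/x_n) = (1/8)·ln(27.1/0.486) = (1/8)·ln(55.76) = 0.5026.
ζ = δ/√(4π² + δ²) = 0.5026/√(39.48 + 0.253) = 0.5026/6.303 = 0.07974.

0.0797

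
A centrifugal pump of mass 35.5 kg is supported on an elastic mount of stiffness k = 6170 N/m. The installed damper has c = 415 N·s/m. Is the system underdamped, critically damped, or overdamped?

underdamped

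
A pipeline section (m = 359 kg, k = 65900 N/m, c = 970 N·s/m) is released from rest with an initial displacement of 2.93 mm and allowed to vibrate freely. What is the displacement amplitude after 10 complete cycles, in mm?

ζ = c/(2√(km)) = 970/(2√(65900 × 359)) = 970/9728 = 0.09971.
Logarithmic decrement δ = 2πζ/√(1 − ζ²) = 2π × 0.09971/√(1 − 0.00994) = 0.6297.
After n cycles, x_n/x₀ = e^(−nδ), so x_10 = 2.93 × e^(−10 × 0.6297) = 2.93 × 0.001843 = 0.005399 mm.

0.00540 mm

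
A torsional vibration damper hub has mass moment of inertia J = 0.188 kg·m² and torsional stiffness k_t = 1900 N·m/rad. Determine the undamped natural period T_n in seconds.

0.0625 s

ω_n = √(k_t/J) = √(1900/0.188) = √10110 = 100.5 rad/s.
T_n = 2π/ω_n = 6.283/100.5 = 0.06250 s.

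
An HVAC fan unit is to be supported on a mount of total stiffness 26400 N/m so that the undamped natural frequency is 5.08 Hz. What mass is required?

ω_n = 2πf_n = 2π × 5.08 = 31.92 rad/s.
m = k/ω_n² = 26400/31.92² = 26400/1019 = 25.91 kg.

25.9 kg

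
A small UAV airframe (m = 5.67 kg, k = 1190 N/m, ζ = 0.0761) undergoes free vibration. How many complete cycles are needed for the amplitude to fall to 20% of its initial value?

4 cycles

Logarithmic decrement δ = 2πζ/√(1 − ζ²) = 2π × 0.07610/√(1 − 0.00579) = 0.4795.
x_n/x₀ = e^(−nδ) ≤ 0.2; take ln: n ≥ ln(1/0.2)/δ = 1.609/0.4795 = 3.356.
So 4 complete cycles are required.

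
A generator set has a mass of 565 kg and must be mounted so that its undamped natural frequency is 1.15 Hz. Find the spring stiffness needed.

29500 N/m

ω_n = 2πf_n = 2π × 1.15 = 7.226 rad/s.
k = m·ω_n² = 565 × 7.226² = 565 × 52.21 = 29500 N/m.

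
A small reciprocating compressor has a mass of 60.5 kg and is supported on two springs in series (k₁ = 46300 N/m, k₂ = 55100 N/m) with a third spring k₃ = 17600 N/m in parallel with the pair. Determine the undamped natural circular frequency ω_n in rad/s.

Series pair: k_s = k₁k₂/(k₁+k₂) = (46300)(55100)/(46300 + 55100) = 25160 N/m. In parallel with k₃: k_eq = 25160 + 17600 = 42760 N/m.
ω_n = √(k_eq/m) = √(42760/60.5) = √706.8 = 26.58 rad/s.

26.6 rad/s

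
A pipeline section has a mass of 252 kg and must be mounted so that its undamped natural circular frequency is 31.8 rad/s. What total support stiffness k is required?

255000 N/m

k = m·ω_n² = 252 × 31.80² = 252 × 1011 = 254800 N/m.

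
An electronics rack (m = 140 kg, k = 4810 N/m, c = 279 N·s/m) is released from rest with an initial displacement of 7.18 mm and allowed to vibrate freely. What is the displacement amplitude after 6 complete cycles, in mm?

0.0108 mm

ζ = c/(2√(km)) = 279/(2√(4810 × 140)) = 279/1641 = 0.1700.
Logarithmic decrement δ = 2πζ/√(1 − ζ²) = 2π × 0.1700/√(1 − 0.0289) = 1.084.
After n cycles, x_n/x₀ = e^(−nδ), so x_6 = 7.18 × e^(−6 × 1.084) = 7.18 × 0.001498 = 0.01076 mm.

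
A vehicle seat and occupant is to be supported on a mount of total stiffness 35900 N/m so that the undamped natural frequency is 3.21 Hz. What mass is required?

ω_n = 2πf_n = 2π × 3.21 = 20.17 rad/s.
m = k/ω_n² = 35900/20.17² = 35900/406.8 = 88.25 kg.

88.3 kg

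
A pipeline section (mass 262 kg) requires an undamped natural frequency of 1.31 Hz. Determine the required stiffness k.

ω_n = 2πf_n = 2π × 1.31 = 8.231 rad/s.
k = m·ω_n² = 262 × 8.231² = 262 × 67.75 = 17750 N/m.

17800 N/m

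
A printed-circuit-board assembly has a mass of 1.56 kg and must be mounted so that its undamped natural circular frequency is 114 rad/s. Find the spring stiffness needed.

20300 N/m

k = m·ω_n² = 1.56 × 114.0² = 1.56 × 13000 = 20270 N/m.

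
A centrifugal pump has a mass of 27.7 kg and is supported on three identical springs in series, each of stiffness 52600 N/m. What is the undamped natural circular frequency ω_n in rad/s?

Series springs: 1/k_eq = 3/52600, so k_eq = 52600/3 = 17530 N/m.
ω_n = √(k_eq/m) = √(17530/27.7) = √633.0 = 25.16 rad/s.

25.2 rad/s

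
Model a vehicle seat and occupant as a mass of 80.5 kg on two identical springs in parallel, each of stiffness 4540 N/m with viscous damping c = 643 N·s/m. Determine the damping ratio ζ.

Parallel springs add: k_eq = 2 × 4540 = 9080 N/m.
ω_n = √(k_eq/m) = √(9080/80.5) = 10.62 rad/s.
Critical damping c_c = 2√(k_eq·m) = 2√(9080 × 80.5) = 1710 N·s/m, so ζ = c/c_c = 643/1710 = 0.3760.

0.376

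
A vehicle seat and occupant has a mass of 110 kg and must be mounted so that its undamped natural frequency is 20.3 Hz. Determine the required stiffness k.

1790000 N/m

ω_n = 2πf_n = 2π × 20.3 = 127.5 rad/s.
k = m·ω_n² = 110 × 127.5² = 110 × 16270 = 1790000 N/m.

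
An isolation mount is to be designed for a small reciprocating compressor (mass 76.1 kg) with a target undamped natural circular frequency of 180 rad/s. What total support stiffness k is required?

k = m·ω_n² = 76.1 × 180.0² = 76.1 × 32400 = 2466000 N/m.

2470000 N/m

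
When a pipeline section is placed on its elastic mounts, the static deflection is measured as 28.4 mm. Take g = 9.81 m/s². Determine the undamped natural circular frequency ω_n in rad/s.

18.6 rad/s

ω_n = √(g/δ_st) = √(9.81/0.0284) = √345.4 = 18.59 rad/s.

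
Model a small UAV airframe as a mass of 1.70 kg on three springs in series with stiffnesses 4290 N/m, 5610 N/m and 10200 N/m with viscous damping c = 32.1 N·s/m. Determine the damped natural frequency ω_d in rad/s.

Series springs: 1/k_eq = 1/4290 + 1/5610 + 1/10200 = 0.0005094, so k_eq = 1963 N/m.
ω_n = √(k_eq/m) = √(1963/1.70) = 33.98 rad/s.
Critical damping c_c = 2√(k_eq·m) = 2√(1963 × 1.70) = 115.5 N·s/m, so ζ = c/c_c = 32.1/115.5 = 0.2778.
ω_d = ω_n√(1 − ζ²) = 33.98 × √(1 − 0.0772) = 32.64 rad/s.

32.6 rad/s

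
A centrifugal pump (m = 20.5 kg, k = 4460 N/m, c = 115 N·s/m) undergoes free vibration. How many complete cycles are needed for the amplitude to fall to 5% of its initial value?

3 cycles

ζ = c/(2√(km)) = 115/(2√(4460 × 20.5)) = 115/604.7 = 0.1902.
Logarithmic decrement δ = 2πζ/√(1 − ζ²) = 2π × 0.1902/√(1 − 0.0362) = 1.217.
x_n/x₀ = e^(−nδ) ≤ 0.05; take ln: n ≥ ln(1/0.05)/δ = 2.996/1.217 = 2.462.
So 3 complete cycles are required.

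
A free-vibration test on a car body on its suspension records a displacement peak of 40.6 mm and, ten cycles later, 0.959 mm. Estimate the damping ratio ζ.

0.0595

Logarithmic decrement δ = (1/n)·ln(x₀/x_n) = (1/10)·ln(40.6/0.959) = (1/10)·ln(42.34) = 0.3746.
ζ = δ/√(4π² + δ²) = 0.3746/√(39.48 + 0.140) = 0.3746/6.294 = 0.05951.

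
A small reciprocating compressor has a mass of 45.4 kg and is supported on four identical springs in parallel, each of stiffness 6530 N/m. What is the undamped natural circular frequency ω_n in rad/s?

Parallel springs add: k_eq = 4 × 6530 = 26120 N/m.
ω_n = √(k_eq/m) = √(26120/45.4) = √575.3 = 23.99 rad/s.

24.0 rad/s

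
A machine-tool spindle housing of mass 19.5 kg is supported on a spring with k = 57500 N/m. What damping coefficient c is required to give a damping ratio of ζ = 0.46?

974 N·s/m

c_c = 2√(k·m) = 2√(57500 × 19.5) = 2118 N·s/m.
c = ζ·c_c = 0.46 × 2118 = 974.2 N·s/m.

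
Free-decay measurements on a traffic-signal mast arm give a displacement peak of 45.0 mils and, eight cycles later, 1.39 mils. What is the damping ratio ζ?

Logarithmic decrement δ = (1/n)·ln(x₀/x_n) = (1/8)·ln(45.0/1.39) = (1/8)·ln(32.37) = 0.4347.
ζ = δ/√(4π² + δ²) = 0.4347/√(39.48 + 0.189) = 0.4347/6.298 = 0.06901.

0.0690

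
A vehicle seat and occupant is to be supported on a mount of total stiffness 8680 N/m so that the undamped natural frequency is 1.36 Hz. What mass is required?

119 kg

ω_n = 2πf_n = 2π × 1.36 = 8.545 rad/s.
m = k/ω_n² = 8680/8.545² = 8680/73.02 = 118.9 kg.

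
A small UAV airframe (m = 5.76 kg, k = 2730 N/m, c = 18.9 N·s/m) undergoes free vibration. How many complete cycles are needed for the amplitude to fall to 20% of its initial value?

ζ = c/(2√(km)) = 18.9/(2√(2730 × 5.76)) = 18.9/250.8 = 0.07536.
Logarithmic decrement δ = 2πζ/√(1 − ζ²) = 2π × 0.07536/√(1 − 0.00568) = 0.4748.
x_n/x₀ = e^(−nδ) ≤ 0.2; take ln: n ≥ ln(1/0.2)/δ = 1.609/0.4748 = 3.389.
So 4 complete cycles are required.

4 cycles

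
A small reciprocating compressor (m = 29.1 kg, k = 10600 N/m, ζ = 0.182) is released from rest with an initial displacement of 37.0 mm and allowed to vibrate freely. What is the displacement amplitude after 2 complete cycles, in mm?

3.61 mm

Logarithmic decrement δ = 2πζ/√(1 − ζ²) = 2π × 0.1820/√(1 − 0.0331) = 1.163.
After n cycles, x_n/x₀ = e^(−nδ), so x_2 = 37.0 × e^(−2 × 1.163) = 37.0 × 0.09769 = 3.615 mm.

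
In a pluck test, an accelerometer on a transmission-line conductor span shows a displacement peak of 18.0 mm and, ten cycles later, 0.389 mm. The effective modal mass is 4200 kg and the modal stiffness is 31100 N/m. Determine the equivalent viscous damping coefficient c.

1390 N·s/m

Logarithmic decrement δ = (1/n)·ln(x₀/x_n) = (1/10)·ln(18.0/0.389) = (1/10)·ln(46.27) = 0.3835.
ζ = δ/√(4π² + δ²) = 0.3835/√(39.48 + 0.147) = 0.3835/6.295 = 0.06092.
c = ζ · 2√(km) = 0.06092 × 2√(31100 × 4200) = 0.06092 × 22860 = 1392 N·s/m.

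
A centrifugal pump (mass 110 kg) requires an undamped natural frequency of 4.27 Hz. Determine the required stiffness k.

ω_n = 2πf_n = 2π × 4.27 = 26.83 rad/s.
k = m·ω_n² = 110 × 26.83² = 110 × 719.8 = 79180 N/m.

79200 N/m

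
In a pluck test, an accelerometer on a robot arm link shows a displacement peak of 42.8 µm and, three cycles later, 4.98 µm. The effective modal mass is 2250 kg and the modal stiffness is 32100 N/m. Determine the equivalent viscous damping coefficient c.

1930 N·s/m

Logarithmic decrement δ = (1/n)·ln(x₀/x_n) = (1/3)·ln(42.8/4.98) = (1/3)·ln(8.594) = 0.7170.
ζ = δ/√(4π² + δ²) = 0.7170/√(39.48 + 0.514) = 0.7170/6.324 = 0.1134.
c = ζ · 2√(km) = 0.1134 × 2√(32100 × 2250) = 0.1134 × 17000 = 1927 N·s/m.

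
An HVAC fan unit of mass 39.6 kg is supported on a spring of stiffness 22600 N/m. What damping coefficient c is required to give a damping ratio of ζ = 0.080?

c_c = 2√(k·m) = 2√(22600 × 39.6) = 1892 N·s/m.
c = ζ·c_c = 0.080 × 1892 = 151.4 N·s/m.

151 N·s/m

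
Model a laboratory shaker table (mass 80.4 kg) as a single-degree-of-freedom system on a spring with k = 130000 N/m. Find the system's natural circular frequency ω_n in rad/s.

40.2 rad/s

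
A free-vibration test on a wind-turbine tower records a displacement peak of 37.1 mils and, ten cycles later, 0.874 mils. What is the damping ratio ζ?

0.0596

Logarithmic decrement δ = (1/n)·ln(x₀/x_n) = (1/10)·ln(37.1/0.874) = (1/10)·ln(42.45) = 0.3748.
ζ = δ/√(4π² + δ²) = 0.3748/√(39.48 + 0.140) = 0.3748/6.294 = 0.05955.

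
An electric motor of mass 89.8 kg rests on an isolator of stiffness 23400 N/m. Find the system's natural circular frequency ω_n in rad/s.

ω_n = √(k/m) = √(23400/89.8) = √260.6 = 16.14 rad/s.

16.1 rad/s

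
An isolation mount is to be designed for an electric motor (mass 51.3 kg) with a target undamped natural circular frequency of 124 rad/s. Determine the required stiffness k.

789000 N/m

k = m·ω_n² = 51.3 × 124.0² = 51.3 × 15380 = 788800 N/m.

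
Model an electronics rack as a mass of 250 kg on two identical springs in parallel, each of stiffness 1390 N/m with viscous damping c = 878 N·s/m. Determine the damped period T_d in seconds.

2.22 s

Parallel springs add: k_eq = 2 × 1390 = 2780 N/m.
ω_n = √(k_eq/m) = √(2780/250) = 3.335 rad/s.
Critical damping c_c = 2√(k_eq·m) = 2√(2780 × 250) = 1667 N·s/m, so ζ = c/c_c = 878/1667 = 0.5266.
ω_d = ω_n√(1 − ζ²) = 3.335 × √(1 − 0.277) = 2.835 rad/s.
T_d = 2π/ω_d = 2.216 s.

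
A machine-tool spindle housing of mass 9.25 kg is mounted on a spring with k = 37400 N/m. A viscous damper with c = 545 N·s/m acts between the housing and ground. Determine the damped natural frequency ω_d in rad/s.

ω_n = √(k/m) = √(37400/9.25) = 63.59 rad/s.
Critical damping c_c = 2√(k·m) = 2√(37400 × 9.25) = 1176 N·s/m, so ζ = c/c_c = 545/1176 = 0.4633.
ω_d = ω_n√(1 − ζ²) = 63.59 × √(1 − 0.215) = 56.35 rad/s.

56.4 rad/s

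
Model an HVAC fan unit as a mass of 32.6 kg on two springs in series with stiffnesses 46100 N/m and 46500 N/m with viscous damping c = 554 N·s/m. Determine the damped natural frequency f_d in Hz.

4.02 Hz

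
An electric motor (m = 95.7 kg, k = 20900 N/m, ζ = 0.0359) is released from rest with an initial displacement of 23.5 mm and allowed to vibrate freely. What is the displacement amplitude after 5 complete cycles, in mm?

Logarithmic decrement δ = 2πζ/√(1 − ζ²) = 2π × 0.03590/√(1 − 0.00129) = 0.2257.
After n cycles, x_n/x₀ = e^(−nδ), so x_5 = 23.5 × e^(−5 × 0.2257) = 23.5 × 0.3235 = 7.602 mm.

7.60 mm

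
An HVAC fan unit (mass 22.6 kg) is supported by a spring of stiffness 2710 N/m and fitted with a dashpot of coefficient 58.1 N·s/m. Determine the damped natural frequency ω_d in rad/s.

10.9 rad/s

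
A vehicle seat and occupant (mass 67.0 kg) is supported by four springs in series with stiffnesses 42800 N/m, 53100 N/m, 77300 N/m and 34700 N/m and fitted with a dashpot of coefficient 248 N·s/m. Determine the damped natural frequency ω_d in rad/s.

13.2 rad/s

Series springs: 1/k_eq = 1/42800 + 1/53100 + 1/77300 + 1/34700 = 8.395×10^-5, so k_eq = 11910 N/m.
ω_n = √(k_eq/m) = √(11910/67.0) = 13.33 rad/s.
Critical damping c_c = 2√(k_eq·m) = 2√(11910 × 67.0) = 1787 N·s/m, so ζ = c/c_c = 248/1787 = 0.1388.
ω_d = ω_n√(1 − ζ²) = 13.33 × √(1 − 0.0193) = 13.20 rad/s.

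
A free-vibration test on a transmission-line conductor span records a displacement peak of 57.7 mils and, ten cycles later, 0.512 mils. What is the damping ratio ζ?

0.0750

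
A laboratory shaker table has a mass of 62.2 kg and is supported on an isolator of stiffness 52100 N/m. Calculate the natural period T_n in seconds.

0.217 s

ω_n = √(k/m) = √(52100/62.2) = √837.6 = 28.94 rad/s.
T_n = 2π/ω_n = 6.283/28.94 = 0.2171 s.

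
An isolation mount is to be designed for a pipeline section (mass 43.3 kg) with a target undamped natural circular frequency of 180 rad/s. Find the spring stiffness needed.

k = m·ω_n² = 43.3 × 180.0² = 43.3 × 32400 = 1403000 N/m.

1400000 N/m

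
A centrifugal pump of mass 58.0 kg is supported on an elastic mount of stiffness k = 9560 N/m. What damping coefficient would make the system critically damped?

1490 N·s/m

c_c = 2√(k·m) = 2√(9560 × 58.0) = 2 × 744.6 = 1489 N·s/m.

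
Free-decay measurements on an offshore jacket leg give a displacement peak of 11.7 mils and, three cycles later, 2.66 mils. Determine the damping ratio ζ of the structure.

Logarithmic decrement δ = (1/n)·ln(x₀/x_n) = (1/3)·ln(11.7/2.66) = (1/3)·ln(4.398) = 0.4938.
ζ = δ/√(4π² + δ²) = 0.4938/√(39.48 + 0.244) = 0.4938/6.303 = 0.07834.

0.0783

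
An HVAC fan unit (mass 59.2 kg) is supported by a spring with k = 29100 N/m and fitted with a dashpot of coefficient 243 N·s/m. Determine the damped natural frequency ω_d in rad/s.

ω_n = √(k/m) = √(29100/59.2) = 22.17 rad/s.
Critical damping c_c = 2√(k·m) = 2√(29100 × 59.2) = 2625 N·s/m, so ζ = c/c_c = 243/2625 = 0.09257.
ω_d = ω_n√(1 − ζ²) = 22.17 × √(1 − 0.00857) = 22.08 rad/s.

22.1 rad/s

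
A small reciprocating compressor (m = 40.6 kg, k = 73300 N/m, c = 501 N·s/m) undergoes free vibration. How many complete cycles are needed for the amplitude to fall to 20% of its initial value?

2 cycles

ζ = c/(2√(km)) = 501/(2√(73300 × 40.6)) = 501/3450 = 0.1452.
Logarithmic decrement δ = 2πζ/√(1 − ζ²) = 2π × 0.1452/√(1 − 0.0211) = 0.9221.
x_n/x₀ = e^(−nδ) ≤ 0.2; take ln: n ≥ ln(1/0.2)/δ = 1.609/0.9221 = 1.745.
So 2 complete cycles are required.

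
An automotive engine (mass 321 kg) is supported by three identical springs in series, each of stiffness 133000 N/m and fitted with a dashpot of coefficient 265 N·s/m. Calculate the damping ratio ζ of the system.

0.0351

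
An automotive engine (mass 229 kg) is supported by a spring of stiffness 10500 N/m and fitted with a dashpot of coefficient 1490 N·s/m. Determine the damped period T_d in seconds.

ω_n = √(k/m) = √(10500/229) = 6.771 rad/s.
Critical damping c_c = 2√(k·m) = 2√(10500 × 229) = 3101 N·s/m, so ζ = c/c_c = 1490/3101 = 0.4804.
ω_d = ω_n√(1 − ζ²) = 6.771 × √(1 − 0.231) = 5.939 rad/s.
T_d = 2π/ω_d = 1.058 s.

1.06 s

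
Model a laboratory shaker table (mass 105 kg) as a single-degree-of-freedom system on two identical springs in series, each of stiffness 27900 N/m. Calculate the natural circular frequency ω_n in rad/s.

11.5 rad/s

Series springs: 1/k_eq = 2/27900, so k_eq = 27900/2 = 13950 N/m.
ω_n = √(k_eq/m) = √(13950/105) = √132.9 = 11.53 rad/s.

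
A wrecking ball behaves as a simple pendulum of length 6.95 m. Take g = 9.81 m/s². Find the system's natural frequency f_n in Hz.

For a simple pendulum ω_n = √(g/L) = √(9.81/6.95) = √1.412 = 1.188 rad/s.
f_n = ω_n/(2π) = 1.188/6.283 = 0.1891 Hz.

0.189 Hz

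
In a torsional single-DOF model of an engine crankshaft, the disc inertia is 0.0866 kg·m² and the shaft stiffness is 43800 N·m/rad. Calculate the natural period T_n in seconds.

0.00883 s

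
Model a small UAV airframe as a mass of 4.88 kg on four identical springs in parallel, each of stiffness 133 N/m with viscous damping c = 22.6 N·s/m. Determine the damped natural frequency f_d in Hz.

1.62 Hz

Parallel springs add: k_eq = 4 × 133 = 532.0 N/m.
ω_n = √(k_eq/m) = √(532.0/4.88) = 10.44 rad/s.
Critical damping c_c = 2√(k_eq·m) = 2√(532.0 × 4.88) = 101.9 N·s/m, so ζ = c/c_c = 22.6/101.9 = 0.2218.
ω_d = ω_n√(1 − ζ²) = 10.44 × √(1 − 0.0492) = 10.18 rad/s.
f_d = ω_d/(2π) = 1.620 Hz.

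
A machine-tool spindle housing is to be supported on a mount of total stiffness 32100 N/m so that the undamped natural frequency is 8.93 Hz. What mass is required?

10.2 kg

ω_n = 2πf_n = 2π × 8.93 = 56.11 rad/s.
m = k/ω_n² = 32100/56.11² = 32100/3148 = 10.20 kg.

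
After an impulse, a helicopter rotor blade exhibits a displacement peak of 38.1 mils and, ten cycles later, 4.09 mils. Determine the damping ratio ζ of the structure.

Logarithmic decrement δ = (1/n)·ln(x₀/x_n) = (1/10)·ln(38.1/4.09) = (1/10)·ln(9.315) = 0.2232.
ζ = δ/√(4π² + δ²) = 0.2232/√(39.48 + 0.0498) = 0.2232/6.287 = 0.03550.

0.0355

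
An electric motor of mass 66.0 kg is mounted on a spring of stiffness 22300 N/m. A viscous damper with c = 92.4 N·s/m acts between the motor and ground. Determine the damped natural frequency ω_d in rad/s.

ω_n = √(k/m) = √(22300/66.0) = 18.38 rad/s.
Critical damping c_c = 2√(k·m) = 2√(22300 × 66.0) = 2426 N·s/m, so ζ = c/c_c = 92.4/2426 = 0.03808.
ω_d = ω_n√(1 − ζ²) = 18.38 × √(1 − 0.00145) = 18.37 rad/s.

18.4 rad/s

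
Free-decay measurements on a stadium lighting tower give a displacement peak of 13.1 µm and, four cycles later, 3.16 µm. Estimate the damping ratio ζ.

0.0565

Logarithmic decrement δ = (1/n)·ln(x₀/x_n) = (1/4)·ln(13.1/3.16) = (1/4)·ln(4.146) = 0.3555.
ζ = δ/√(4π² + δ²) = 0.3555/√(39.48 + 0.126) = 0.3555/6.293 = 0.05649.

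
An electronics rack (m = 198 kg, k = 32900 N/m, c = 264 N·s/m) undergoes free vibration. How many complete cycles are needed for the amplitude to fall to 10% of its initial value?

8 cycles

ζ = c/(2√(km)) = 264/(2√(32900 × 198)) = 264/5105 = 0.05172.
Logarithmic decrement δ = 2πζ/√(1 − ζ²) = 2π × 0.05172/√(1 − 0.00267) = 0.3254.
x_n/x₀ = e^(−nδ) ≤ 0.1; take ln: n ≥ ln(1/0.1)/δ = 2.303/0.3254 = 7.076.
So 8 complete cycles are required.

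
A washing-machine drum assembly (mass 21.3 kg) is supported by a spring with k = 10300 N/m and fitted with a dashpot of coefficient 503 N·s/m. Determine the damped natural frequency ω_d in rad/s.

ω_n = √(k/m) = √(10300/21.3) = 21.99 rad/s.
Critical damping c_c = 2√(k·m) = 2√(10300 × 21.3) = 936.8 N·s/m, so ζ = c/c_c = 503/936.8 = 0.5369.
ω_d = ω_n√(1 − ζ²) = 21.99 × √(1 − 0.288) = 18.55 rad/s.

18.6 rad/s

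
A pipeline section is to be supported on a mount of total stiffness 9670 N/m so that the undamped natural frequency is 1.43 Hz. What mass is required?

120 kg

ω_n = 2πf_n = 2π × 1.43 = 8.985 rad/s.
m = k/ω_n² = 9670/8.985² = 9670/80.73 = 119.8 kg.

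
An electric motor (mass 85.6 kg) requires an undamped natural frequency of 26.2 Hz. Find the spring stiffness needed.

2320000 N/m

ω_n = 2πf_n = 2π × 26.2 = 164.6 rad/s.
k = m·ω_n² = 85.6 × 164.6² = 85.6 × 27100 = 2320000 N/m.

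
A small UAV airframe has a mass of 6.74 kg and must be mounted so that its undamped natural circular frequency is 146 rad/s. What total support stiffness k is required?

k = m·ω_n² = 6.74 × 146.0² = 6.74 × 21320 = 143700 N/m.

144000 N/m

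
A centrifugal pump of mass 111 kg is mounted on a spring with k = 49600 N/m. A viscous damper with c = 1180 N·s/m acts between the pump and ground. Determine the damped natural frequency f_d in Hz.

ω_n = √(k/m) = √(49600/111) = 21.14 rad/s.
Critical damping c_c = 2√(k·m) = 2√(49600 × 111) = 4693 N·s/m, so ζ = c/c_c = 1180/4693 = 0.2514.
ω_d = ω_n√(1 − ζ²) = 21.14 × √(1 − 0.0632) = 20.46 rad/s.
f_d = ω_d/(2π) = 3.256 Hz.

3.26 Hz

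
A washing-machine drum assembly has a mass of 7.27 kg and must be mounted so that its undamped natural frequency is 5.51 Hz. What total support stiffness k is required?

8710 N/m

ω_n = 2πf_n = 2π × 5.51 = 34.62 rad/s.
k = m·ω_n² = 7.27 × 34.62² = 7.27 × 1199 = 8714 N/m.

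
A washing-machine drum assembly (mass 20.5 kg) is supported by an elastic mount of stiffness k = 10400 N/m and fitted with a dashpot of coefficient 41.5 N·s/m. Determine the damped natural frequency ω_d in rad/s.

ω_n = √(k/m) = √(10400/20.5) = 22.52 rad/s.
Critical damping c_c = 2√(k·m) = 2√(10400 × 20.5) = 923.5 N·s/m, so ζ = c/c_c = 41.5/923.5 = 0.04494.
ω_d = ω_n√(1 − ζ²) = 22.52 × √(1 − 0.00202) = 22.50 rad/s.

22.5 rad/s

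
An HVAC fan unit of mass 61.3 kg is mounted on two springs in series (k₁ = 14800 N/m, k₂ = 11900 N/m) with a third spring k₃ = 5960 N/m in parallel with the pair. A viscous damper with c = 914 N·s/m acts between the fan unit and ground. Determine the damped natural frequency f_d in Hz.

1.94 Hz

Series pair: k_s = k₁k₂/(k₁+k₂) = (14800)(11900)/(14800 + 11900) = 6596 N/m. In parallel with k₃: k_eq = 6596 + 5960 = 12560 N/m.
ω_n = √(k_eq/m) = √(12560/61.3) = 14.31 rad/s.
Critical damping c_c = 2√(k_eq·m) = 2√(12560 × 61.3) = 1755 N·s/m, so ζ = c/c_c = 914/1755 = 0.5209.
ω_d = ω_n√(1 − ζ²) = 14.31 × √(1 − 0.271) = 12.22 rad/s.
f_d = ω_d/(2π) = 1.944 Hz.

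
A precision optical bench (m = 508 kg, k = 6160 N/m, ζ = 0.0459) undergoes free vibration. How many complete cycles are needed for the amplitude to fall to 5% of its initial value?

11 cycles

Logarithmic decrement δ = 2πζ/√(1 − ζ²) = 2π × 0.04590/√(1 − 0.00211) = 0.2887.
x_n/x₀ = e^(−nδ) ≤ 0.05; take ln: n ≥ ln(1/0.05)/δ = 2.996/0.2887 = 10.38.
So 11 complete cycles are required.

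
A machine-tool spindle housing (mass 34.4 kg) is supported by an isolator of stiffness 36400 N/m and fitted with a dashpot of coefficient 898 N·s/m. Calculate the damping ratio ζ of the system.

0.401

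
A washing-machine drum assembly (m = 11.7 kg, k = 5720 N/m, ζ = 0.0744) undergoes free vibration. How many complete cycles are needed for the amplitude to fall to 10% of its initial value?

5 cycles

Logarithmic decrement δ = 2πζ/√(1 − ζ²) = 2π × 0.07440/√(1 − 0.00554) = 0.4688.
x_n/x₀ = e^(−nδ) ≤ 0.1; take ln: n ≥ ln(1/0.1)/δ = 2.303/0.4688 = 4.912.
So 5 complete cycles are required.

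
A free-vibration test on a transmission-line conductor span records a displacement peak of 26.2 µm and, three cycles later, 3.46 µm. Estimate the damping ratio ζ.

Logarithmic decrement δ = (1/n)·ln(x₀/x_n) = (1/3)·ln(26.2/3.46) = (1/3)·ln(7.572) = 0.6748.
ζ = δ/√(4π² + δ²) = 0.6748/√(39.48 + 0.455) = 0.6748/6.319 = 0.1068.

0.107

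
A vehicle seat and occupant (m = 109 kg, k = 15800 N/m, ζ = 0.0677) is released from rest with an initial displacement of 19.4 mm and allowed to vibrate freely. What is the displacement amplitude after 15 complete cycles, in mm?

Logarithmic decrement δ = 2πζ/√(1 − ζ²) = 2π × 0.06770/√(1 − 0.00458) = 0.4263.
After n cycles, x_n/x₀ = e^(−nδ), so x_15 = 19.4 × e^(−15 × 0.4263) = 19.4 × 0.001669 = 0.03239 mm.

0.0324 mm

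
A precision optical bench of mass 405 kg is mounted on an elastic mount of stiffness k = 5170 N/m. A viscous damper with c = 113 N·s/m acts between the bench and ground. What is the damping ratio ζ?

ω_n = √(k/m) = √(5170/405) = 3.573 rad/s.
Critical damping c_c = 2√(k·m) = 2√(5170 × 405) = 2894 N·s/m, so ζ = c/c_c = 113/2894 = 0.03905.

0.0390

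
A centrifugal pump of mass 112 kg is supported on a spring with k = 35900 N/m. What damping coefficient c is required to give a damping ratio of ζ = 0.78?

3130 N·s/m

c_c = 2√(k·m) = 2√(35900 × 112) = 4010 N·s/m.
c = ζ·c_c = 0.78 × 4010 = 3128 N·s/m.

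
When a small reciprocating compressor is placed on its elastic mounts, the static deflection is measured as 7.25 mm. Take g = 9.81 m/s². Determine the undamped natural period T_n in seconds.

ω_n = √(g/δ_st) = √(9.81/0.00725) = √1353 = 36.78 rad/s.
T_n = 2π/ω_n = 6.283/36.78 = 0.1708 s.

0.171 s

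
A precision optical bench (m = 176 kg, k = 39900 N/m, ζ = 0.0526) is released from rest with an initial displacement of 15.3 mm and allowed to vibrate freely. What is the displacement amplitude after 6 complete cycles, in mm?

2.10 mm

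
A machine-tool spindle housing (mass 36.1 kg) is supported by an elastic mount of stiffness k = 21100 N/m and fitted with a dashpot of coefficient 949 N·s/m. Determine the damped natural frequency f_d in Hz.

3.23 Hz

ω_n = √(k/m) = √(21100/36.1) = 24.18 rad/s.
Critical damping c_c = 2√(k·m) = 2√(21100 × 36.1) = 1746 N·s/m, so ζ = c/c_c = 949/1746 = 0.5437.
ω_d = ω_n√(1 − ζ²) = 24.18 × √(1 − 0.296) = 20.29 rad/s.
f_d = ω_d/(2π) = 3.229 Hz.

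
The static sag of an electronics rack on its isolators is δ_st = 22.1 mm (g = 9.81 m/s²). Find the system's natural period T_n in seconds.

0.298 s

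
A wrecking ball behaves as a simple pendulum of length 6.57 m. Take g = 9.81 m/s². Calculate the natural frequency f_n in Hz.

0.194 Hz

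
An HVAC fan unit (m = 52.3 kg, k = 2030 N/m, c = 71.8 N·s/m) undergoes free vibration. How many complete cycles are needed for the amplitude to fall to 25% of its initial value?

2 cycles

ζ = c/(2√(km)) = 71.8/(2√(2030 × 52.3)) = 71.8/651.7 = 0.1102.
Logarithmic decrement δ = 2πζ/√(1 − ζ²) = 2π × 0.1102/√(1 − 0.0121) = 0.6965.
x_n/x₀ = e^(−nδ) ≤ 0.25; take ln: n ≥ ln(1/0.25)/δ = 1.386/0.6965 = 1.990.
So 2 complete cycles are required.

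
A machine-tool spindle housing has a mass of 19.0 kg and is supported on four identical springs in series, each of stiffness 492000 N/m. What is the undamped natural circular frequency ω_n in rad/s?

80.5 rad/s

Series springs: 1/k_eq = 4/492000, so k_eq = 492000/4 = 123000 N/m.
ω_n = √(k_eq/m) = √(123000/19.0) = √6474 = 80.46 rad/s.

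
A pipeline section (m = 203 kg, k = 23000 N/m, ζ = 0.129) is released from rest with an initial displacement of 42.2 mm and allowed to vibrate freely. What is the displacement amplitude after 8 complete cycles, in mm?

0.0610 mm

Logarithmic decrement δ = 2πζ/√(1 − ζ²) = 2π × 0.1290/√(1 − 0.0166) = 0.8174.
After n cycles, x_n/x₀ = e^(−nδ), so x_8 = 42.2 × e^(−8 × 0.8174) = 42.2 × 0.001446 = 0.06103 mm.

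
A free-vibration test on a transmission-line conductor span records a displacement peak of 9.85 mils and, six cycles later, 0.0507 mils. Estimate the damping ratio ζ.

Logarithmic decrement δ = (1/n)·ln(x₀/x_n) = (1/6)·ln(9.85/0.0507) = (1/6)·ln(194.3) = 0.8782.
ζ = δ/√(4π² + δ²) = 0.8782/√(39.48 + 0.771) = 0.8782/6.344 = 0.1384.

0.138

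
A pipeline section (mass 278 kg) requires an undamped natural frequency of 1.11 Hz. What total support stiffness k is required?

ω_n = 2πf_n = 2π × 1.11 = 6.974 rad/s.
k = m·ω_n² = 278 × 6.974² = 278 × 48.64 = 13520 N/m.

13500 N/m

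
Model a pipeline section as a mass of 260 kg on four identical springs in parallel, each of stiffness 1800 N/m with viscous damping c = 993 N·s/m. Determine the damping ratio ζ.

Parallel springs add: k_eq = 4 × 1800 = 7200 N/m.
ω_n = √(k_eq/m) = √(7200/260) = 5.262 rad/s.
Critical damping c_c = 2√(k_eq·m) = 2√(7200 × 260) = 2736 N·s/m, so ζ = c/c_c = 993/2736 = 0.3629.

0.363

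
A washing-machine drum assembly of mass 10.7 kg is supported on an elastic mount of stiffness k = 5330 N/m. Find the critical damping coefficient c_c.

478 N·s/m

c_c = 2√(k·m) = 2√(5330 × 10.7) = 2 × 238.8 = 477.6 N·s/m.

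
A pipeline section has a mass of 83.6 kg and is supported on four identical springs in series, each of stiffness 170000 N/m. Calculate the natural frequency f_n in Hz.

Series springs: 1/k_eq = 4/170000, so k_eq = 170000/4 = 42500 N/m.
ω_n = √(k_eq/m) = √(42500/83.6) = √508.4 = 22.55 rad/s.
f_n = ω_n/(2π) = 22.55/6.283 = 3.588 Hz.

3.59 Hz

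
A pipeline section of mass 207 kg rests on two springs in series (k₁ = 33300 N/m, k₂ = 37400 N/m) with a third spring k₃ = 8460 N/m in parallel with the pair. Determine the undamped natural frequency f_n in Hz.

1.79 Hz

Series pair: k_s = k₁k₂/(k₁+k₂) = (33300)(37400)/(33300 + 37400) = 17620 N/m. In parallel with k₃: k_eq = 17620 + 8460 = 26080 N/m.
ω_n = √(k_eq/m) = √(26080/207) = √126.0 = 11.22 rad/s.
f_n = ω_n/(2π) = 11.22/6.283 = 1.786 Hz.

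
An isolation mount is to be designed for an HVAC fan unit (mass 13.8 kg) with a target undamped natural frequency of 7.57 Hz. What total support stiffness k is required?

ω_n = 2πf_n = 2π × 7.57 = 47.56 rad/s.
k = m·ω_n² = 13.8 × 47.56² = 13.8 × 2262 = 31220 N/m.

31200 N/m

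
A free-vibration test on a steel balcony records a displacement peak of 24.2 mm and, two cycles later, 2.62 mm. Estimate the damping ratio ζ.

0.174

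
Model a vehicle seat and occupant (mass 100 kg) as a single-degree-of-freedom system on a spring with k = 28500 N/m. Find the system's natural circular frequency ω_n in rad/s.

16.9 rad/s

ω_n = √(k/m) = √(28500/100) = √285.0 = 16.88 rad/s.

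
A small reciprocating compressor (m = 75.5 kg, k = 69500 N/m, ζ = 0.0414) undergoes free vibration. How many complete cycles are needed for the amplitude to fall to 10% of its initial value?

Logarithmic decrement δ = 2πζ/√(1 − ζ²) = 2π × 0.04140/√(1 − 0.00171) = 0.2603.
x_n/x₀ = e^(−nδ) ≤ 0.1; take ln: n ≥ ln(1/0.1)/δ = 2.303/0.2603 = 8.844.
So 9 complete cycles are required.

9 cycles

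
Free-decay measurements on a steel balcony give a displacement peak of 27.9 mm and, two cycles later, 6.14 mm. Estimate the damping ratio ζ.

Logarithmic decrement δ = (1/n)·ln(x₀/x_n) = (1/2)·ln(27.9/6.14) = (1/2)·ln(4.544) = 0.7569.
ζ = δ/√(4π² + δ²) = 0.7569/√(39.48 + 0.573) = 0.7569/6.329 = 0.1196.

0.120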